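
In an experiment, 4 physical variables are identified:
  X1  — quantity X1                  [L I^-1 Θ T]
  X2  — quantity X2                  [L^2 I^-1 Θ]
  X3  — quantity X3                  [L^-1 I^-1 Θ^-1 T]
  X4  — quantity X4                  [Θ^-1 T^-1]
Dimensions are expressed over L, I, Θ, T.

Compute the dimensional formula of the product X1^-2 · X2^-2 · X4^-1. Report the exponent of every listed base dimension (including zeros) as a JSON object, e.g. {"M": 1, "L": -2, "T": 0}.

{"L": -6, "I": 4, "Θ": -3, "T": -1}

Write exponents as rows L,I,Θ,T / cols X1,X2,X3,X4:
  L: [ 1  2 -1  0]
  I: [-1 -1 -1  0]
  Θ: [ 1  1 -1 -1]
  T: [ 1  0  1 -1]
  [L]: (-2)·1+(-2)·2+(-1)·0 = -6
  [I]: (-2)·-1+(-2)·-1+(-1)·0 = 4
  [Θ]: (-2)·1+(-2)·1+(-1)·-1 = -3
  [T]: (-2)·1+(-2)·0+(-1)·-1 = -1
⇒ L^-6 I^4 Θ^-3 T^-1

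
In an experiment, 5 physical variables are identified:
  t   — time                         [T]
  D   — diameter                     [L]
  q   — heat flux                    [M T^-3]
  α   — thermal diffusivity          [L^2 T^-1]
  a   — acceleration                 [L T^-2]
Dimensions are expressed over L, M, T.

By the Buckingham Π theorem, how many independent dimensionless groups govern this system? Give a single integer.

2

Exponent matrix [L,M,T] × [t,D,q,α,a]:
  L: [ 0  1  0  2  1]
  M: [ 0  0  1  0  0]
  T: [ 1  0 -3 -1 -2]
Echelon form has 3 nonzero rows (pivots: t,D,q)
5 vars − rank 3 = 2 Π groups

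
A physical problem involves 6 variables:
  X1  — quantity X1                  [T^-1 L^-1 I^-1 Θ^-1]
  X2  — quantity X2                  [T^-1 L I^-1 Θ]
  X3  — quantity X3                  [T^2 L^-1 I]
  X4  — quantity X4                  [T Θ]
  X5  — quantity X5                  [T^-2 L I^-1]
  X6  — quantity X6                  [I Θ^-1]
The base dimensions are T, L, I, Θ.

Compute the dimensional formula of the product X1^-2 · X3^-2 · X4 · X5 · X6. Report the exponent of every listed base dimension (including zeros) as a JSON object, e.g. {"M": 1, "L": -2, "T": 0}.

{"T": -3, "L": 5, "I": 0, "Θ": 2}

Write exponents as rows T,L,I,Θ / cols X1,X2,X3,X4,X5,X6:
  T: [-1 -1  2  1 -2  0]
  L: [-1  1 -1  0  1  0]
  I: [-1 -1  1  0 -1  1]
  Θ: [-1  1  0  1  0 -1]
  [T]: (-2)·-1+(-2)·2+(1)·1+(1)·-2+(1)·0 = -3
  [L]: (-2)·-1+(-2)·-1+(1)·0+(1)·1+(1)·0 = 5
  [I]: (-2)·-1+(-2)·1+(1)·0+(1)·-1+(1)·1 = 0
  [Θ]: (-2)·-1+(-2)·0+(1)·1+(1)·0+(1)·-1 = 2
⇒ T^-3 L^5 Θ^2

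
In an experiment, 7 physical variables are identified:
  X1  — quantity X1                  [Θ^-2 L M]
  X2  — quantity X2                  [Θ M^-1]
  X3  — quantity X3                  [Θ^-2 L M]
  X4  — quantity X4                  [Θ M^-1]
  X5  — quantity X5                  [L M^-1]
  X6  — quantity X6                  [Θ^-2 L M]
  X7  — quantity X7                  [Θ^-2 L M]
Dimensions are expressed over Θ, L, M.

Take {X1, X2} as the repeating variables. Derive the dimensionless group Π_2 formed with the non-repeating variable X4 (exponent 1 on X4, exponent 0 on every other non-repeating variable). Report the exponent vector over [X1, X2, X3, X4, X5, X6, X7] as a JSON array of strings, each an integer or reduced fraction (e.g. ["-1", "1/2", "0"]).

Dimensional matrix (Θ×L×M by X1×X2×X3×X4×X5×X6×X7):
  Θ: [-2  1 -2  1  0 -2 -2]
  L: [ 1  0  1  0  1  1  1]
  M: [ 1 -1  1 -1 -1  1  1]
Row reduction gives pivot columns X1,X2; rank = 2
Repeat: X1,X2; free: X3,X4,X5,X6,X7
RREF:
  r0: [   1    0    1    0    1    1    1]
  r1: [   0    1    0    1    2    0    0]
  r2: [   0    0    0    0    0    0    0]
Fix exponent of X4 at 1, X3 at 0, X5 at 0, X6 at 0, X7 at 0; solve each RREF row for its pivot's exponent:
  r0: exp(X1) + (0)·1 = 0 ⇒ exp(X1) = 0
  r1: exp(X2) + (1)·1 = 0 ⇒ exp(X2) = -1
Π_2 = X2^-1 · X4

["0", "-1", "0", "1", "0", "0", "0"]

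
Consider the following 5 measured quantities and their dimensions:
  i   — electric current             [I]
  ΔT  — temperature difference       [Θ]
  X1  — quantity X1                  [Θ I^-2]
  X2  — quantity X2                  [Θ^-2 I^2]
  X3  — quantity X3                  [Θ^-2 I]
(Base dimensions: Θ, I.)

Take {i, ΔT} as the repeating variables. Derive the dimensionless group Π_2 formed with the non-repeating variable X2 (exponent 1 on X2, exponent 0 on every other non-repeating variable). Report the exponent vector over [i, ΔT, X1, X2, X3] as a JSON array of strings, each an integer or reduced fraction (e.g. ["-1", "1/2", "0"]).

Exponent matrix [Θ,I] × [i,ΔT,X1,X2,X3]:
  Θ: [ 0  1  1 -2 -2]
  I: [ 1  0 -2  2  1]
Row reduction gives pivot columns i,ΔT; rank = 2
Repeat: i,ΔT; free: X1,X2,X3
RREF:
  r0: [   1    0   -2    2    1]
  r1: [   0    1    1   -2   -2]
Fix exponent of X2 at 1, X1 at 0, X3 at 0; solve each RREF row for its pivot's exponent:
  r0: exp(i) + (2)·1 = 0 ⇒ exp(i) = -2
  r1: exp(ΔT) + (-2)·1 = 0 ⇒ exp(ΔT) = 2
Π_2 = i^-2 · ΔT^2 · X2

["-2", "2", "0", "1", "0"]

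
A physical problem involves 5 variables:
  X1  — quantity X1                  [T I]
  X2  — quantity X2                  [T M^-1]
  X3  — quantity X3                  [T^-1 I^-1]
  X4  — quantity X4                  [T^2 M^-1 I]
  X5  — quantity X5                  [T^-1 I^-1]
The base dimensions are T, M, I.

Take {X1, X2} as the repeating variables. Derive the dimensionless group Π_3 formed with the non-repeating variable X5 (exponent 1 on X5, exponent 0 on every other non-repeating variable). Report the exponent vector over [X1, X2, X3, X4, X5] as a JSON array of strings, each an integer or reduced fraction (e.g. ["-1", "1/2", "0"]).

Exponent matrix [T,M,I] × [X1,X2,X3,X4,X5]:
  T: [ 1  1 -1  2 -1]
  M: [ 0 -1  0 -1  0]
  I: [ 1  0 -1  1 -1]
Echelon form has 2 nonzero rows (pivots: X1,X2)
Repeat: X1,X2; free: X3,X4,X5
RREF:
  r0: [   1    0   -1    1   -1]
  r1: [   0    1    0    1    0]
  r2: [   0    0    0    0    0]
Fix exponent of X5 at 1, X3 at 0, X4 at 0; solve each RREF row for its pivot's exponent:
  r0: exp(X1) + (-1)·1 = 0 ⇒ exp(X1) = 1
  r1: exp(X2) + (0)·1 = 0 ⇒ exp(X2) = 0
Π_3 = X1 · X5

["1", "0", "0", "0", "1"]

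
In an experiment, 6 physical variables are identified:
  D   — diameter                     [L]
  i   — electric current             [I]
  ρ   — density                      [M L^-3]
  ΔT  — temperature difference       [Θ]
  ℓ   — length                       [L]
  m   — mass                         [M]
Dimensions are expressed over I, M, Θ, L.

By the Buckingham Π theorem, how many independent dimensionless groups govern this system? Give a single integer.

Exponent matrix [I,M,Θ,L] × [D,i,ρ,ΔT,ℓ,m]:
  I: [ 0  1  0  0  0  0]
  M: [ 0  0  1  0  0  1]
  Θ: [ 0  0  0  1  0  0]
  L: [ 1  0 -3  0  1  0]
Echelon form has 4 nonzero rows (pivots: D,i,ρ,ΔT)
Π count = n − r = 6 − 4 = 2

2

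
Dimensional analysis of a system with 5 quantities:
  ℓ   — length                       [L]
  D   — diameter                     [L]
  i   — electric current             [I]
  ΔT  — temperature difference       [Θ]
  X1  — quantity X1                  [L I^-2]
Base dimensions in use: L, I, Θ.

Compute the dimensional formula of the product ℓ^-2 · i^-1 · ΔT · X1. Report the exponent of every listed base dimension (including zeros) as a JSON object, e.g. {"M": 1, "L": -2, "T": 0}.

Write exponents as rows L,I,Θ / cols ℓ,D,i,ΔT,X1:
  L: [ 1  1  0  0  1]
  I: [ 0  0  1  0 -2]
  Θ: [ 0  0  0  1  0]
  [L]: (-2)·1+(-1)·0+(1)·0+(1)·1 = -1
  [I]: (-2)·0+(-1)·1+(1)·0+(1)·-2 = -3
  [Θ]: (-2)·0+(-1)·0+(1)·1+(1)·0 = 1
⇒ L^-1 I^-3 Θ

{"L": -1, "I": -3, "Θ": 1}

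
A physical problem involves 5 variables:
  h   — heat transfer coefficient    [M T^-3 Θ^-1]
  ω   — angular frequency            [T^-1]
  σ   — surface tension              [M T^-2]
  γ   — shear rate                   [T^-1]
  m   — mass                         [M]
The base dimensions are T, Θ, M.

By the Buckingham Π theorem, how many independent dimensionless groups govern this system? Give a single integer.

Dimensional matrix (T×Θ×M by h×ω×σ×γ×m):
  T: [-3 -1 -2 -1  0]
  Θ: [-1  0  0  0  0]
  M: [ 1  0  1  0  1]
RREF → pivots at {h,ω,σ} ⇒ r = 3
5 vars − rank 3 = 2 Π groups

2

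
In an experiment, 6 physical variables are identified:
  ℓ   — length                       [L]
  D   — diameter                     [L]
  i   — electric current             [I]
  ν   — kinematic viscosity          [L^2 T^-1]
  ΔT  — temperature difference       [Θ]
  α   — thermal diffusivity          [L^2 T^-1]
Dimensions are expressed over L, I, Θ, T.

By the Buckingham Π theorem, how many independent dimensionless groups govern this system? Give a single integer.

Dimensional matrix (L×I×Θ×T by ℓ×D×i×ν×ΔT×α):
  L: [ 1  1  0  2  0  2]
  I: [ 0  0  1  0  0  0]
  Θ: [ 0  0  0  0  1  0]
  T: [ 0  0  0 -1  0 -1]
RREF → pivots at {ℓ,i,ν,ΔT} ⇒ r = 4
n=6, r=4 ⇒ 2 dimensionless groups

2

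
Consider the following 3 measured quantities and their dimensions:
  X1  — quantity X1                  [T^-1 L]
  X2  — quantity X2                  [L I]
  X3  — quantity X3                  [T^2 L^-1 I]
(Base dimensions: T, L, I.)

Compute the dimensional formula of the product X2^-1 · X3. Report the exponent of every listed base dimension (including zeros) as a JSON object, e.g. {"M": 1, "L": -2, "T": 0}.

{"T": 2, "L": -2, "I": 0}

Exponent matrix [T,L,I] × [X1,X2,X3]:
  T: [-1  0  2]
  L: [ 1  1 -1]
  I: [ 0  1  1]
  [T]: (-1)·0+(1)·2 = 2
  [L]: (-1)·1+(1)·-1 = -2
  [I]: (-1)·1+(1)·1 = 0
⇒ T^2 L^-2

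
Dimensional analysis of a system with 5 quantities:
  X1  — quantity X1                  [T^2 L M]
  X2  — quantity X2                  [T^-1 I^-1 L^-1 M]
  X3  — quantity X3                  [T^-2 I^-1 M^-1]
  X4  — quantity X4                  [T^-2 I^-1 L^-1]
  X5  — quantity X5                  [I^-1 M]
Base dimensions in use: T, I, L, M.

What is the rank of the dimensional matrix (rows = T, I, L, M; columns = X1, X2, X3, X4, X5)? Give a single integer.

Exponent matrix [T,I,L,M] × [X1,X2,X3,X4,X5]:
  T: [ 2 -1 -2 -2  0]
  I: [ 0 -1 -1 -1 -1]
  L: [ 1 -1  0 -1  0]
  M: [ 1  1 -1  0  1]
Echelon form has 3 nonzero rows (pivots: X1,X2,X3)

3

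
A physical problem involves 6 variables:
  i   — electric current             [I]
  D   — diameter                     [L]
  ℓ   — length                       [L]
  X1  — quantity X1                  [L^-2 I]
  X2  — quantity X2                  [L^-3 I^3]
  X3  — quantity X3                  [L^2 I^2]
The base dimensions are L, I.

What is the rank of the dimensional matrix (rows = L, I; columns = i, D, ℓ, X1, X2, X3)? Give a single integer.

2

Dimensional matrix (L×I by i×D×ℓ×X1×X2×X3):
  L: [ 0  1  1 -2 -3  2]
  I: [ 1  0  0  1  3  2]
Echelon form has 2 nonzero rows (pivots: i,D)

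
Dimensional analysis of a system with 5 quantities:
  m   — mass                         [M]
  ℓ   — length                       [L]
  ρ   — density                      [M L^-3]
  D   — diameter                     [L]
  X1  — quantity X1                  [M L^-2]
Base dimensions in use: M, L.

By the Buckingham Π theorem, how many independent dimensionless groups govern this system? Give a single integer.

Dimensional matrix (M×L by m×ℓ×ρ×D×X1):
  M: [ 1  0  1  0  1]
  L: [ 0  1 -3  1 -2]
Row reduction gives pivot columns m,ℓ; rank = 2
Π count = n − r = 5 − 2 = 3

3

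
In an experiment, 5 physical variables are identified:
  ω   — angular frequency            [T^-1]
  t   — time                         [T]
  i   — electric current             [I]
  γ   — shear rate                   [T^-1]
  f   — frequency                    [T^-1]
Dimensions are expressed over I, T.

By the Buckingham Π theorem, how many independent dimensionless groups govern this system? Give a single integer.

3

Dimensional matrix (I×T by ω×t×i×γ×f):
  I: [ 0  0  1  0  0]
  T: [-1  1  0 -1 -1]
Row reduction gives pivot columns ω,i; rank = 2
n=5, r=2 ⇒ 3 dimensionless groups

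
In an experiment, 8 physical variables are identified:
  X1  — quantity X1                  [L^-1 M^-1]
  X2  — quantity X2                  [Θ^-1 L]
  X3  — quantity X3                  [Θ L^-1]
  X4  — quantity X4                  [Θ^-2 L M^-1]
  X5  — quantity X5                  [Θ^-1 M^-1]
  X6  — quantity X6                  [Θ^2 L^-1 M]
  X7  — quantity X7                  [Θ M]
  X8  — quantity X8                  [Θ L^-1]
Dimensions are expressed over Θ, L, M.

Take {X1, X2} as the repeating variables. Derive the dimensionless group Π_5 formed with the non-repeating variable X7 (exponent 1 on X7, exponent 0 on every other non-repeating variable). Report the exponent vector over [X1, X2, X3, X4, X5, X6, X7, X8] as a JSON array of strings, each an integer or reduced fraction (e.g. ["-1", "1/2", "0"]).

Write exponents as rows Θ,L,M / cols X1,X2,X3,X4,X5,X6,X7,X8:
  Θ: [ 0 -1  1 -2 -1  2  1  1]
  L: [-1  1 -1  1  0 -1  0 -1]
  M: [-1  0  0 -1 -1  1  1  0]
RREF → pivots at {X1,X2} ⇒ r = 2
Repeat: X1,X2; free: X3,X4,X5,X6,X7,X8
RREF:
  r0: [   1    0    0    1    1   -1   -1    0]
  r1: [   0    1   -1    2    1   -2   -1   -1]
  r2: [   0    0    0    0    0    0    0    0]
Fix exponent of X7 at 1, X3 at 0, X4 at 0, X5 at 0, X6 at 0, X8 at 0; solve each RREF row for its pivot's exponent:
  r0: exp(X1) + (-1)·1 = 0 ⇒ exp(X1) = 1
  r1: exp(X2) + (-1)·1 = 0 ⇒ exp(X2) = 1
Π_5 = X1 · X2 · X7

["1", "1", "0", "0", "0", "0", "1", "0"]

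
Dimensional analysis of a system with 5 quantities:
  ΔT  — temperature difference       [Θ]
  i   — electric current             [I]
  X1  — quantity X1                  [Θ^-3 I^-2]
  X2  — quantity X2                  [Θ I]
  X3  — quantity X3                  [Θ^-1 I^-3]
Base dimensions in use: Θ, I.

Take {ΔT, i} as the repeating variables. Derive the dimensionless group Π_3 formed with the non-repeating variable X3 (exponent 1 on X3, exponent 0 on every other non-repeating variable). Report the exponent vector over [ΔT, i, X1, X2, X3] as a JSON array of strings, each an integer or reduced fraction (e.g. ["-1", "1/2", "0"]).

Exponent matrix [Θ,I] × [ΔT,i,X1,X2,X3]:
  Θ: [ 1  0 -3  1 -1]
  I: [ 0  1 -2  1 -3]
Row reduction gives pivot columns ΔT,i; rank = 2
Repeat: ΔT,i; free: X1,X2,X3
RREF:
  r0: [   1    0   -3    1   -1]
  r1: [   0    1   -2    1   -3]
Fix exponent of X3 at 1, X1 at 0, X2 at 0; solve each RREF row for its pivot's exponent:
  r0: exp(ΔT) + (-1)·1 = 0 ⇒ exp(ΔT) = 1
  r1: exp(i) + (-3)·1 = 0 ⇒ exp(i) = 3
Π_3 = ΔT · i^3 · X3

["1", "3", "0", "0", "1"]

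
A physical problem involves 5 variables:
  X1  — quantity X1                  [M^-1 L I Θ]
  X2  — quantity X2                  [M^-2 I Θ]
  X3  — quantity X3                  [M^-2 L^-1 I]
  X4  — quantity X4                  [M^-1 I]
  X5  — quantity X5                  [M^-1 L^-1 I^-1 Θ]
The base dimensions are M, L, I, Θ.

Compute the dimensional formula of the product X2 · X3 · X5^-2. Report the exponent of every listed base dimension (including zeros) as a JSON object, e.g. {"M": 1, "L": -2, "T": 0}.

Write exponents as rows M,L,I,Θ / cols X1,X2,X3,X4,X5:
  M: [-1 -2 -2 -1 -1]
  L: [ 1  0 -1  0 -1]
  I: [ 1  1  1  1 -1]
  Θ: [ 1  1  0  0  1]
  [M]: (1)·-2+(1)·-2+(-2)·-1 = -2
  [L]: (1)·0+(1)·-1+(-2)·-1 = 1
  [I]: (1)·1+(1)·1+(-2)·-1 = 4
  [Θ]: (1)·1+(1)·0+(-2)·1 = -1
⇒ M^-2 L I^4 Θ^-1

{"M": -2, "L": 1, "I": 4, "Θ": -1}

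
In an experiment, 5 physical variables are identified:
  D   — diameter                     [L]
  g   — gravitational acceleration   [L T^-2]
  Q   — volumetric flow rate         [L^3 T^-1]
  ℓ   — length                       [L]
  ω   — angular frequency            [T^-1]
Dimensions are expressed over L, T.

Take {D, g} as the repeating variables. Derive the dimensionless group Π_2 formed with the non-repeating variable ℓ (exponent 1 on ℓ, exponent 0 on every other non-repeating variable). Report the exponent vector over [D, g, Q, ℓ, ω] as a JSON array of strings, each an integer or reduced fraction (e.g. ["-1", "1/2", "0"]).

Write exponents as rows L,T / cols D,g,Q,ℓ,ω:
  L: [ 1  1  3  1  0]
  T: [ 0 -2 -1  0 -1]
Echelon form has 2 nonzero rows (pivots: D,g)
Pivot set = {D,g}, free = {Q,ℓ,ω}
RREF:
  r0: [   1    0  5/2    1 -1/2]
  r1: [   0    1  1/2    0  1/2]
Fix exponent of ℓ at 1, Q at 0, ω at 0; solve each RREF row for its pivot's exponent:
  r0: exp(D) + (1)·1 = 0 ⇒ exp(D) = -1
  r1: exp(g) + (0)·1 = 0 ⇒ exp(g) = 0
Π_2 = D^-1 · ℓ

["-1", "0", "0", "1", "0"]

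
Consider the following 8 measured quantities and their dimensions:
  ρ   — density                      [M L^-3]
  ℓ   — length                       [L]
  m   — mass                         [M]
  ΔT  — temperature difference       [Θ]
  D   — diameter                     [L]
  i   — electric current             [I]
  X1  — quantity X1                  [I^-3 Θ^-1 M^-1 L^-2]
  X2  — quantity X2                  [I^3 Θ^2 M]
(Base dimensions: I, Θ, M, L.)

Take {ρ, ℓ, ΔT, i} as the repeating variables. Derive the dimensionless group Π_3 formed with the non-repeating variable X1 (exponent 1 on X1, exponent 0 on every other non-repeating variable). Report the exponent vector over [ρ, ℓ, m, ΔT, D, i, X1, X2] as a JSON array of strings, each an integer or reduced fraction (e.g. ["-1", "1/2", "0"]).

Dimensional matrix (I×Θ×M×L by ρ×ℓ×m×ΔT×D×i×X1×X2):
  I: [ 0  0  0  0  0  1 -3  3]
  Θ: [ 0  0  0  1  0  0 -1  2]
  M: [ 1  0  1  0  0  0 -1  1]
  L: [-3  1  0  0  1  0 -2  0]
RREF → pivots at {ρ,ℓ,ΔT,i} ⇒ r = 4
Pivot set = {ρ,ℓ,ΔT,i}, free = {m,D,X1,X2}
RREF:
  r0: [   1    0    1    0    0    0   -1    1]
  r1: [   0    1    3    0    1    0   -5    3]
  r2: [   0    0    0    1    0    0   -1    2]
  r3: [   0    0    0    0    0    1   -3    3]
Fix exponent of X1 at 1, m at 0, D at 0, X2 at 0; solve each RREF row for its pivot's exponent:
  r0: exp(ρ) + (-1)·1 = 0 ⇒ exp(ρ) = 1
  r1: exp(ℓ) + (-5)·1 = 0 ⇒ exp(ℓ) = 5
  r2: exp(ΔT) + (-1)·1 = 0 ⇒ exp(ΔT) = 1
  r3: exp(i) + (-3)·1 = 0 ⇒ exp(i) = 3
Π_3 = ρ · ℓ^5 · ΔT · i^3 · X1

["1", "5", "0", "1", "0", "3", "1", "0"]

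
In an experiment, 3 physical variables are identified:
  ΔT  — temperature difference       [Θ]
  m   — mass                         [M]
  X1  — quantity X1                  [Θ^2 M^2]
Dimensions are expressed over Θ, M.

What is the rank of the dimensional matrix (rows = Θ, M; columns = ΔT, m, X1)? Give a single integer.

Dimensional matrix (Θ×M by ΔT×m×X1):
  Θ: [ 1  0  2]
  M: [ 0  1  2]
RREF → pivots at {ΔT,m} ⇒ r = 2

2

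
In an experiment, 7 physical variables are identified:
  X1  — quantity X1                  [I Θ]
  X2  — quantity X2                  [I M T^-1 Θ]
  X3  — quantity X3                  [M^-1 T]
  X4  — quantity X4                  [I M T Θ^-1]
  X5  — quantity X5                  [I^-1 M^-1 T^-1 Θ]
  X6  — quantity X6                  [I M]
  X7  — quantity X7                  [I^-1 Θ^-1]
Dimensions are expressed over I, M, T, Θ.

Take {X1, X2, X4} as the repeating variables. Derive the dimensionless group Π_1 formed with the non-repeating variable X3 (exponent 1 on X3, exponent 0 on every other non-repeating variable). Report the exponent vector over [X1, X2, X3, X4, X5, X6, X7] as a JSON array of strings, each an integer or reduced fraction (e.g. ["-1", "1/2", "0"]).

["-1", "1", "1", "0", "0", "0", "0"]

Dimensional matrix (I×M×T×Θ by X1×X2×X3×X4×X5×X6×X7):
  I: [ 1  1  0  1 -1  1 -1]
  M: [ 0  1 -1  1 -1  1  0]
  T: [ 0 -1  1  1 -1  0  0]
  Θ: [ 1  1  0 -1  1  0 -1]
Row reduction gives pivot columns X1,X2,X4; rank = 3
Repeat: X1,X2,X4; free: X3,X5,X6,X7
RREF:
  r0: [   1    0    1    0    0    0   -1]
  r1: [   0    1   -1    0    0  1/2    0]
  r2: [   0    0    0    1   -1  1/2    0]
  r3: [   0    0    0    0    0    0    0]
Fix exponent of X3 at 1, X5 at 0, X6 at 0, X7 at 0; solve each RREF row for its pivot's exponent:
  r0: exp(X1) + (1)·1 = 0 ⇒ exp(X1) = -1
  r1: exp(X2) + (-1)·1 = 0 ⇒ exp(X2) = 1
  r2: exp(X4) + (0)·1 = 0 ⇒ exp(X4) = 0
Π_1 = X1^-1 · X2 · X3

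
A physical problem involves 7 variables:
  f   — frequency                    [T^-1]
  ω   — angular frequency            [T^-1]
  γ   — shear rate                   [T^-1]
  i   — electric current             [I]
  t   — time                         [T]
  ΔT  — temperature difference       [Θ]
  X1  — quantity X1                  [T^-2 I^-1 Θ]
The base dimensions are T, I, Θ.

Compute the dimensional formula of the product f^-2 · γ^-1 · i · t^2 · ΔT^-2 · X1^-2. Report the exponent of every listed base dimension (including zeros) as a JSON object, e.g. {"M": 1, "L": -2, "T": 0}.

Write exponents as rows T,I,Θ / cols f,ω,γ,i,t,ΔT,X1:
  T: [-1 -1 -1  0  1  0 -2]
  I: [ 0  0  0  1  0  0 -1]
  Θ: [ 0  0  0  0  0  1  1]
  [T]: (-2)·-1+(-1)·-1+(1)·0+(2)·1+(-2)·0+(-2)·-2 = 9
  [I]: (-2)·0+(-1)·0+(1)·1+(2)·0+(-2)·0+(-2)·-1 = 3
  [Θ]: (-2)·0+(-1)·0+(1)·0+(2)·0+(-2)·1+(-2)·1 = -4
⇒ T^9 I^3 Θ^-4

{"T": 9, "I": 3, "Θ": -4}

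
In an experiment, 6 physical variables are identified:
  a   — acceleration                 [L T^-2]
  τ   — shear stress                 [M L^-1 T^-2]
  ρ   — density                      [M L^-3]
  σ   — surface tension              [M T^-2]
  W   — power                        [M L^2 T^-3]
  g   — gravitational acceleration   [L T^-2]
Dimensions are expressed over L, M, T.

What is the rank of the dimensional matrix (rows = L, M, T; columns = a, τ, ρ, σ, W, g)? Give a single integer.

3

Dimensional matrix (L×M×T by a×τ×ρ×σ×W×g):
  L: [ 1 -1 -3  0  2  1]
  M: [ 0  1  1  1  1  0]
  T: [-2 -2  0 -2 -3 -2]
Echelon form has 3 nonzero rows (pivots: a,τ,ρ)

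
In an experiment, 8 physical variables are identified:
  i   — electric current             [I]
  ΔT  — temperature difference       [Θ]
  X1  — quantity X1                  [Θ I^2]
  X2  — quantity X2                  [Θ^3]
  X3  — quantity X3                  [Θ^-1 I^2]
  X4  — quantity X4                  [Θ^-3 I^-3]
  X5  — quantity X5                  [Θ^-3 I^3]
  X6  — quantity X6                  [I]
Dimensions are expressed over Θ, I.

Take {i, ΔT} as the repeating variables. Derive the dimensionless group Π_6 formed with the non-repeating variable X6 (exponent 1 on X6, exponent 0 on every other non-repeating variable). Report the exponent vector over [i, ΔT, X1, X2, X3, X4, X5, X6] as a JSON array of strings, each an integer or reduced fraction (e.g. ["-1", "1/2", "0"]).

Write exponents as rows Θ,I / cols i,ΔT,X1,X2,X3,X4,X5,X6:
  Θ: [ 0  1  1  3 -1 -3 -3  0]
  I: [ 1  0  2  0  2 -3  3  1]
Echelon form has 2 nonzero rows (pivots: i,ΔT)
Repeat: i,ΔT; free: X1,X2,X3,X4,X5,X6
RREF:
  r0: [   1    0    2    0    2   -3    3    1]
  r1: [   0    1    1    3   -1   -3   -3    0]
Fix exponent of X6 at 1, X1 at 0, X2 at 0, X3 at 0, X4 at 0, X5 at 0; solve each RREF row for its pivot's exponent:
  r0: exp(i) + (1)·1 = 0 ⇒ exp(i) = -1
  r1: exp(ΔT) + (0)·1 = 0 ⇒ exp(ΔT) = 0
Π_6 = i^-1 · X6

["-1", "0", "0", "0", "0", "0", "0", "1"]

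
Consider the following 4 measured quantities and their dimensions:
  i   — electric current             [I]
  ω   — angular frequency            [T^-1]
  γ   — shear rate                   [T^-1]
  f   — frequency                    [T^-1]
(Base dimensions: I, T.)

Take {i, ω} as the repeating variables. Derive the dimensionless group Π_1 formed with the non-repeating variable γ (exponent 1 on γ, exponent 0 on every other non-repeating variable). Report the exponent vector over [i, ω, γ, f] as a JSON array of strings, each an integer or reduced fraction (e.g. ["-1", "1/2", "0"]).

Write exponents as rows I,T / cols i,ω,γ,f:
  I: [ 1  0  0  0]
  T: [ 0 -1 -1 -1]
Echelon form has 2 nonzero rows (pivots: i,ω)
Pivot set = {i,ω}, free = {γ,f}
RREF:
  r0: [   1    0    0    0]
  r1: [   0    1    1    1]
Fix exponent of γ at 1, f at 0; solve each RREF row for its pivot's exponent:
  r0: exp(i) + (0)·1 = 0 ⇒ exp(i) = 0
  r1: exp(ω) + (1)·1 = 0 ⇒ exp(ω) = -1
Π_1 = ω^-1 · γ

["0", "-1", "1", "0"]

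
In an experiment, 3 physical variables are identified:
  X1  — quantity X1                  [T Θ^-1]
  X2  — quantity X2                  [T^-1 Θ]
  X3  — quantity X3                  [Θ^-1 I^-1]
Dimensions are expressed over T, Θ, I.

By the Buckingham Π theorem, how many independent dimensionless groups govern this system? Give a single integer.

Dimensional matrix (T×Θ×I by X1×X2×X3):
  T: [ 1 -1  0]
  Θ: [-1  1 -1]
  I: [ 0  0 -1]
Row reduction gives pivot columns X1,X3; rank = 2
Π count = n − r = 3 − 2 = 1

1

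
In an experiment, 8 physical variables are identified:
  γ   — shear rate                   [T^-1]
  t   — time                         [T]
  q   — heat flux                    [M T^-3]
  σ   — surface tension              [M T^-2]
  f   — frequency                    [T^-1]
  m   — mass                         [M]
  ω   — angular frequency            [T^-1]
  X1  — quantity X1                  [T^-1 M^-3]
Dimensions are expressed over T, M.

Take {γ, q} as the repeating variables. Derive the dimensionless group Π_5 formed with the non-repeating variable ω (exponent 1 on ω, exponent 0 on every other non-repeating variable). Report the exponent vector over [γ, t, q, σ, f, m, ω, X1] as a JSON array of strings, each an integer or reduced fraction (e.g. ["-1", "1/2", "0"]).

["-1", "0", "0", "0", "0", "0", "1", "0"]

Write exponents as rows T,M / cols γ,t,q,σ,f,m,ω,X1:
  T: [-1  1 -3 -2 -1  0 -1 -1]
  M: [ 0  0  1  1  0  1  0 -3]
Echelon form has 2 nonzero rows (pivots: γ,q)
Repeat: γ,q; free: t,σ,f,m,ω,X1
RREF:
  r0: [   1   -1    0   -1    1   -3    1   10]
  r1: [   0    0    1    1    0    1    0   -3]
Fix exponent of ω at 1, t at 0, σ at 0, f at 0, m at 0, X1 at 0; solve each RREF row for its pivot's exponent:
  r0: exp(γ) + (1)·1 = 0 ⇒ exp(γ) = -1
  r1: exp(q) + (0)·1 = 0 ⇒ exp(q) = 0
Π_5 = γ^-1 · ω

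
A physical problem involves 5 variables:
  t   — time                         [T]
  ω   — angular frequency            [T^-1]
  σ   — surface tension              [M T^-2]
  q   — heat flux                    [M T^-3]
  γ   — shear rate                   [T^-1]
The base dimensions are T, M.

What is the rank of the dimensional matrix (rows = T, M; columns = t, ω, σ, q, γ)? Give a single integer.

2

Write exponents as rows T,M / cols t,ω,σ,q,γ:
  T: [ 1 -1 -2 -3 -1]
  M: [ 0  0  1  1  0]
RREF → pivots at {t,σ} ⇒ r = 2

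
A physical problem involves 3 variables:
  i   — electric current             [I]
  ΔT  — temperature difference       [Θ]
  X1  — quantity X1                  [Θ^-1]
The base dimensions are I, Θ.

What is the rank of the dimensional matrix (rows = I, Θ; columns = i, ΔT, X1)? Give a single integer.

2

Exponent matrix [I,Θ] × [i,ΔT,X1]:
  I: [ 1  0  0]
  Θ: [ 0  1 -1]
Row reduction gives pivot columns i,ΔT; rank = 2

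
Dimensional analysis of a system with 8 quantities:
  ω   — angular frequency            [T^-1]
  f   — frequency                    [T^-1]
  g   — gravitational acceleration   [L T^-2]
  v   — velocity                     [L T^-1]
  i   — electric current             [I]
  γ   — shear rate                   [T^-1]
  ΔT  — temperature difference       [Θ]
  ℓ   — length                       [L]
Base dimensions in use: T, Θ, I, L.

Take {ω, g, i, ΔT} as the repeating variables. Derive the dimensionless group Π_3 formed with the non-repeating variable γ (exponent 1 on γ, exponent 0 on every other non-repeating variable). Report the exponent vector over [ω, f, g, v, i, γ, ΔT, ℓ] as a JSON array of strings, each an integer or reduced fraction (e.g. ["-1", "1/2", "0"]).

["-1", "0", "0", "0", "0", "1", "0", "0"]

Dimensional matrix (T×Θ×I×L by ω×f×g×v×i×γ×ΔT×ℓ):
  T: [-1 -1 -2 -1  0 -1  0  0]
  Θ: [ 0  0  0  0  0  0  1  0]
  I: [ 0  0  0  0  1  0  0  0]
  L: [ 0  0  1  1  0  0  0  1]
Row reduction gives pivot columns ω,g,i,ΔT; rank = 4
Pivot set = {ω,g,i,ΔT}, free = {f,v,γ,ℓ}
RREF:
  r0: [   1    1    0   -1    0    1    0   -2]
  r1: [   0    0    1    1    0    0    0    1]
  r2: [   0    0    0    0    1    0    0    0]
  r3: [   0    0    0    0    0    0    1    0]
Fix exponent of γ at 1, f at 0, v at 0, ℓ at 0; solve each RREF row for its pivot's exponent:
  r0: exp(ω) + (1)·1 = 0 ⇒ exp(ω) = -1
  r1: exp(g) + (0)·1 = 0 ⇒ exp(g) = 0
  r2: exp(i) + (0)·1 = 0 ⇒ exp(i) = 0
  r3: exp(ΔT) + (0)·1 = 0 ⇒ exp(ΔT) = 0
Π_3 = ω^-1 · γ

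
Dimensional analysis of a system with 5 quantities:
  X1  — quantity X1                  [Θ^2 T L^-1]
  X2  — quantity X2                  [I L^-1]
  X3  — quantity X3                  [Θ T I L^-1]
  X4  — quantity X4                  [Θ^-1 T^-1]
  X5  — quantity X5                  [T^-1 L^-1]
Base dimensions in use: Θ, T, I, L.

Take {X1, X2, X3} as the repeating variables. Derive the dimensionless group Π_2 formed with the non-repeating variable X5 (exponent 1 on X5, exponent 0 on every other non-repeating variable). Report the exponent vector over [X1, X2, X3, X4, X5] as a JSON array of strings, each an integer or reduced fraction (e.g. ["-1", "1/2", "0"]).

Write exponents as rows Θ,T,I,L / cols X1,X2,X3,X4,X5:
  Θ: [ 2  0  1 -1  0]
  T: [ 1  0  1 -1 -1]
  I: [ 0  1  1  0  0]
  L: [-1 -1 -1  0 -1]
Row reduction gives pivot columns X1,X2,X3; rank = 3
Repeat: X1,X2,X3; free: X4,X5
RREF:
  r0: [   1    0    0    0    1]
  r1: [   0    1    0    1    2]
  r2: [   0    0    1   -1   -2]
  r3: [   0    0    0    0    0]
Fix exponent of X5 at 1, X4 at 0; solve each RREF row for its pivot's exponent:
  r0: exp(X1) + (1)·1 = 0 ⇒ exp(X1) = -1
  r1: exp(X2) + (2)·1 = 0 ⇒ exp(X2) = -2
  r2: exp(X3) + (-2)·1 = 0 ⇒ exp(X3) = 2
Π_2 = X1^-1 · X2^-2 · X3^2 · X5

["-1", "-2", "2", "0", "1"]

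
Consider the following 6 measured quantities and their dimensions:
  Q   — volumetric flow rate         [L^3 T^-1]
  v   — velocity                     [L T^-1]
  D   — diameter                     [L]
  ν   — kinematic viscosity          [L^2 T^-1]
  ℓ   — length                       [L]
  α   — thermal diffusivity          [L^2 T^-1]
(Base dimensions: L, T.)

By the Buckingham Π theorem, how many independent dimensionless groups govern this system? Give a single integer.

4

Dimensional matrix (L×T by Q×v×D×ν×ℓ×α):
  L: [ 3  1  1  2  1  2]
  T: [-1 -1  0 -1  0 -1]
RREF → pivots at {Q,v} ⇒ r = 2
6 vars − rank 2 = 4 Π groups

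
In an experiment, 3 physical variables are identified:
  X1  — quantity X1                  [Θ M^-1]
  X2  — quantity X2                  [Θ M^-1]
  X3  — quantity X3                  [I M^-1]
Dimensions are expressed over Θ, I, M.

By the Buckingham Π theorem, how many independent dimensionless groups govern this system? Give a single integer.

1

Exponent matrix [Θ,I,M] × [X1,X2,X3]:
  Θ: [ 1  1  0]
  I: [ 0  0  1]
  M: [-1 -1 -1]
RREF → pivots at {X1,X3} ⇒ r = 2
Π count = n − r = 3 − 2 = 1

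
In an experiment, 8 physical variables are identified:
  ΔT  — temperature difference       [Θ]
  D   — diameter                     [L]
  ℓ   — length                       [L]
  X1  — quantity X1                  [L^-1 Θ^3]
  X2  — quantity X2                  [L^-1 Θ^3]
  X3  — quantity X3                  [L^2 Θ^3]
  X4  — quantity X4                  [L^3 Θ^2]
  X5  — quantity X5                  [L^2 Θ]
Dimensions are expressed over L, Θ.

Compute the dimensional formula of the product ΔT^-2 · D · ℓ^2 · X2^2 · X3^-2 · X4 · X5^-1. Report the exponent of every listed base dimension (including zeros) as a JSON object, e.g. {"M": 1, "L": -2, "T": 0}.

{"L": -2, "Θ": -1}

Dimensional matrix (L×Θ by ΔT×D×ℓ×X1×X2×X3×X4×X5):
  L: [ 0  1  1 -1 -1  2  3  2]
  Θ: [ 1  0  0  3  3  3  2  1]
  [L]: (-2)·0+(1)·1+(2)·1+(2)·-1+(-2)·2+(1)·3+(-1)·2 = -2
  [Θ]: (-2)·1+(1)·0+(2)·0+(2)·3+(-2)·3+(1)·2+(-1)·1 = -1
⇒ L^-2 Θ^-1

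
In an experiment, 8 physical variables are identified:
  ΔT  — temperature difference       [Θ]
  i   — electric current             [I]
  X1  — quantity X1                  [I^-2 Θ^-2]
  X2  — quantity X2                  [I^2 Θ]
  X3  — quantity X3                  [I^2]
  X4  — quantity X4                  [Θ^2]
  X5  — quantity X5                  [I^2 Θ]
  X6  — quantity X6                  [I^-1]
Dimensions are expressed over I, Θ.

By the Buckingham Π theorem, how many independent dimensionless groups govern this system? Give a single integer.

Write exponents as rows I,Θ / cols ΔT,i,X1,X2,X3,X4,X5,X6:
  I: [ 0  1 -2  2  2  0  2 -1]
  Θ: [ 1  0 -2  1  0  2  1  0]
Row reduction gives pivot columns ΔT,i; rank = 2
n=8, r=2 ⇒ 6 dimensionless groups

6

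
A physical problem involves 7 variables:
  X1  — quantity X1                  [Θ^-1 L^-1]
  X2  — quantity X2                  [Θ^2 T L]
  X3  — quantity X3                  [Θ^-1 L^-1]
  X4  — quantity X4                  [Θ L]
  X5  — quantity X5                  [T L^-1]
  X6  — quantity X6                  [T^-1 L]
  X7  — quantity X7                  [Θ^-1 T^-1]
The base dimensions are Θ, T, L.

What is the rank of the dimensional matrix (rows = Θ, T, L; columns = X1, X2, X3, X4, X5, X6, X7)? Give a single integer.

Dimensional matrix (Θ×T×L by X1×X2×X3×X4×X5×X6×X7):
  Θ: [-1  2 -1  1  0  0 -1]
  T: [ 0  1  0  0  1 -1 -1]
  L: [-1  1 -1  1 -1  1  0]
RREF → pivots at {X1,X2} ⇒ r = 2

2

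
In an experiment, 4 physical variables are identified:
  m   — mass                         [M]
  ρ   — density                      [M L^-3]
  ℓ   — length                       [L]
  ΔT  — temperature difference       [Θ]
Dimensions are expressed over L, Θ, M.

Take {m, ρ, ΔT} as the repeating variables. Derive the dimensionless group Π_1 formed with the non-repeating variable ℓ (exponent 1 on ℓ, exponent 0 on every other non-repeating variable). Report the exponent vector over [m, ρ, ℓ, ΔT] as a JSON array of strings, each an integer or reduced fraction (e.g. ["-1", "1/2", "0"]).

Exponent matrix [L,Θ,M] × [m,ρ,ℓ,ΔT]:
  L: [ 0 -3  1  0]
  Θ: [ 0  0  0  1]
  M: [ 1  1  0  0]
Echelon form has 3 nonzero rows (pivots: m,ρ,ΔT)
Repeat: m,ρ,ΔT; free: ℓ
RREF:
  r0: [   1    0  1/3    0]
  r1: [   0    1 -1/3    0]
  r2: [   0    0    0    1]
Fix exponent of ℓ at 1; solve each RREF row for its pivot's exponent:
  r0: exp(m) + (1/3)·1 = 0 ⇒ exp(m) = -1/3
  r1: exp(ρ) + (-1/3)·1 = 0 ⇒ exp(ρ) = 1/3
  r2: exp(ΔT) + (0)·1 = 0 ⇒ exp(ΔT) = 0
Π_1 = m^(-1/3) · ρ^(1/3) · ℓ

["-1/3", "1/3", "1", "0"]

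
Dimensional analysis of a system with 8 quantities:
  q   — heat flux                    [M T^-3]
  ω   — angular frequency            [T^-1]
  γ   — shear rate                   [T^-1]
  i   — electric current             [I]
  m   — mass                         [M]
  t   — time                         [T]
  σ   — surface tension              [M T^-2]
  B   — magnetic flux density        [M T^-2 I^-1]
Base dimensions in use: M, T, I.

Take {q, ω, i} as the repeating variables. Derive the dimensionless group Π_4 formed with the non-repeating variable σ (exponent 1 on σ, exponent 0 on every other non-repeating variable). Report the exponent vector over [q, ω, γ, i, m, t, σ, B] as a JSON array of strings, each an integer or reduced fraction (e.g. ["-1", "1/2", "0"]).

Dimensional matrix (M×T×I by q×ω×γ×i×m×t×σ×B):
  M: [ 1  0  0  0  1  0  1  1]
  T: [-3 -1 -1  0  0  1 -2 -2]
  I: [ 0  0  0  1  0  0  0 -1]
RREF → pivots at {q,ω,i} ⇒ r = 3
Repeat: q,ω,i; free: γ,m,t,σ,B
RREF:
  r0: [   1    0    0    0    1    0    1    1]
  r1: [   0    1    1    0   -3   -1   -1   -1]
  r2: [   0    0    0    1    0    0    0   -1]
Fix exponent of σ at 1, γ at 0, m at 0, t at 0, B at 0; solve each RREF row for its pivot's exponent:
  r0: exp(q) + (1)·1 = 0 ⇒ exp(q) = -1
  r1: exp(ω) + (-1)·1 = 0 ⇒ exp(ω) = 1
  r2: exp(i) + (0)·1 = 0 ⇒ exp(i) = 0
Π_4 = q^-1 · ω · σ

["-1", "1", "0", "0", "0", "0", "1", "0"]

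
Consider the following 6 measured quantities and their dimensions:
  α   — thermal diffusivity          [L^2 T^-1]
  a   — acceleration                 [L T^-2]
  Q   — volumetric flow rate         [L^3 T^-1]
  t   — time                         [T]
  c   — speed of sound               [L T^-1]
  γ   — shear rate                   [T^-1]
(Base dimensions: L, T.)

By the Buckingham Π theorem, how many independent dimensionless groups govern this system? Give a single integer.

Exponent matrix [L,T] × [α,a,Q,t,c,γ]:
  L: [ 2  1  3  0  1  0]
  T: [-1 -2 -1  1 -1 -1]
Row reduction gives pivot columns α,a; rank = 2
6 vars − rank 2 = 4 Π groups

4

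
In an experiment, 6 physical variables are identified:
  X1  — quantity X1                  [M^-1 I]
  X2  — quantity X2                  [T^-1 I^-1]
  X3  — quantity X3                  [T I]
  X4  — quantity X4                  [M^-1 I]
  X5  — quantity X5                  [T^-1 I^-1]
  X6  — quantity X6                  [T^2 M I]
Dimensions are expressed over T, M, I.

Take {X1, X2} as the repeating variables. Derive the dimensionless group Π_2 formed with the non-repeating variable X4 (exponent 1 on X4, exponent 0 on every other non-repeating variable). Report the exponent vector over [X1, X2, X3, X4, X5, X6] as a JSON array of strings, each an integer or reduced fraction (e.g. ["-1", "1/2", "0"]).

["-1", "0", "0", "1", "0", "0"]

Dimensional matrix (T×M×I by X1×X2×X3×X4×X5×X6):
  T: [ 0 -1  1  0 -1  2]
  M: [-1  0  0 -1  0  1]
  I: [ 1 -1  1  1 -1  1]
RREF → pivots at {X1,X2} ⇒ r = 2
Repeat: X1,X2; free: X3,X4,X5,X6
RREF:
  r0: [   1    0    0    1    0   -1]
  r1: [   0    1   -1    0    1   -2]
  r2: [   0    0    0    0    0    0]
Fix exponent of X4 at 1, X3 at 0, X5 at 0, X6 at 0; solve each RREF row for its pivot's exponent:
  r0: exp(X1) + (1)·1 = 0 ⇒ exp(X1) = -1
  r1: exp(X2) + (0)·1 = 0 ⇒ exp(X2) = 0
Π_2 = X1^-1 · X4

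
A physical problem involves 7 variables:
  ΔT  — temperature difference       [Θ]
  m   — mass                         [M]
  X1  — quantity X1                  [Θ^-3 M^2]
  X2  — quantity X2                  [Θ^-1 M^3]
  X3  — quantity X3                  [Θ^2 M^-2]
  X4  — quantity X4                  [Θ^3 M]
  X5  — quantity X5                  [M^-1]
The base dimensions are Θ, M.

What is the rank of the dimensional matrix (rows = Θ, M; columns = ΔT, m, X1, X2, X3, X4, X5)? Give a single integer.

2

Dimensional matrix (Θ×M by ΔT×m×X1×X2×X3×X4×X5):
  Θ: [ 1  0 -3 -1  2  3  0]
  M: [ 0  1  2  3 -2  1 -1]
Row reduction gives pivot columns ΔT,m; rank = 2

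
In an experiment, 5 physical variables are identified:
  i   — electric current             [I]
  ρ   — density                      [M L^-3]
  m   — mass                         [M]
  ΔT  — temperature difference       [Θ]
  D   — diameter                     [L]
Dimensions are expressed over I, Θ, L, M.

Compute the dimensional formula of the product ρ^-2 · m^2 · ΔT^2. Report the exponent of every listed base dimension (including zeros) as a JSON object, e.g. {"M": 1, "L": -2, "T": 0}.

Dimensional matrix (I×Θ×L×M by i×ρ×m×ΔT×D):
  I: [ 1  0  0  0  0]
  Θ: [ 0  0  0  1  0]
  L: [ 0 -3  0  0  1]
  M: [ 0  1  1  0  0]
  [I]: (-2)·0+(2)·0+(2)·0 = 0
  [Θ]: (-2)·0+(2)·0+(2)·1 = 2
  [L]: (-2)·-3+(2)·0+(2)·0 = 6
  [M]: (-2)·1+(2)·1+(2)·0 = 0
⇒ Θ^2 L^6

{"I": 0, "Θ": 2, "L": 6, "M": 0}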